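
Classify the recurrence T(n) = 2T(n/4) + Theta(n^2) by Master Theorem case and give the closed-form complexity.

Master Theorem for T(n) = 2T(n/4) + O(n^2):

a = 2, b = 4, c = 2
log_b(a) = log_4(2) = 0.5000

Case 3: c = 2 > log_4(2) = 0.5000
T(n) = O(n^2) = O(n^2)

For T(n) = 2T(n/4) + O(n^2): log_4(2) = 0.5000. This is Case 3 of the Master Theorem (c > log_b(a), work dominated by root), giving O(n^2).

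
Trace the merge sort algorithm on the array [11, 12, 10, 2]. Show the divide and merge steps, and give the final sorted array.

Merge sort trace:

Split: [11, 12, 10, 2] -> [11, 12] and [10, 2]
  Split: [11, 12] -> [11] and [12]
  Merge: [11] + [12] -> [11, 12]
  Split: [10, 2] -> [10] and [2]
  Merge: [10] + [2] -> [2, 10]
Merge: [11, 12] + [2, 10] -> [2, 10, 11, 12]

Final sorted array: [2, 10, 11, 12]

The merge sort proceeds by recursively splitting the array and merging sorted halves.
After all merges, the sorted array is [2, 10, 11, 12].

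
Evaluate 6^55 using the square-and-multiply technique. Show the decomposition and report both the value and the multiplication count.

Computing 6^55 by squaring (build up from 6^1; each line after the first costs one multiplication):

6^1 = 6
6^2 = (6^1)^2 = 6^2 = 36
6^3 = 6 * 6^2 = 6 * 36 = 216
6^6 = (6^3)^2 = 216^2 = 46656
6^12 = (6^6)^2 = 46656^2 = 2176782336
6^13 = 6 * 6^12 = 6 * 2176782336 = 13060694016
6^26 = (6^13)^2 = 13060694016^2 = 170581728179578208256
6^27 = 6 * 6^26 = 6 * 170581728179578208256 = 1023490369077469249536
6^54 = (6^27)^2 = 1023490369077469249536^2 = 1047532535594334222593508922191671036215296
6^55 = 6 * 6^54 = 6 * 1047532535594334222593508922191671036215296 = 6285195213566005335561053533150026217291776

Result: 6285195213566005335561053533150026217291776
Multiplications needed: 9 (9 lines after 6^1)

6^55 = 6285195213566005335561053533150026217291776. Using exponentiation by squaring, this requires 9 multiplications. The key idea: if the exponent is even, square the half-power; if odd, multiply by the base once.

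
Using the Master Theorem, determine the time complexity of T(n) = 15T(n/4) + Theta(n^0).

Master Theorem for T(n) = 15T(n/4) + O(n^0):

a = 15, b = 4, c = 0
log_b(a) = log_4(15) = 1.9534

Case 1: c = 0 < log_4(15) = 1.9534
T(n) = O(n^(log_4 15))

For T(n) = 15T(n/4) + O(n^0): log_4(15) = 1.9534. This is Case 1 of the Master Theorem (c < log_b(a), work dominated by leaves), giving O(n^(log_4 15)).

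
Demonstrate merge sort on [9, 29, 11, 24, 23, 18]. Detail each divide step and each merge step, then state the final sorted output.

Merge sort trace:

Split: [9, 29, 11, 24, 23, 18] -> [9, 29, 11] and [24, 23, 18]
  Split: [9, 29, 11] -> [9] and [29, 11]
    Split: [29, 11] -> [29] and [11]
    Merge: [29] + [11] -> [11, 29]
  Merge: [9] + [11, 29] -> [9, 11, 29]
  Split: [24, 23, 18] -> [24] and [23, 18]
    Split: [23, 18] -> [23] and [18]
    Merge: [23] + [18] -> [18, 23]
  Merge: [24] + [18, 23] -> [18, 23, 24]
Merge: [9, 11, 29] + [18, 23, 24] -> [9, 11, 18, 23, 24, 29]

Final sorted array: [9, 11, 18, 23, 24, 29]

The merge sort proceeds by recursively splitting the array and merging sorted halves.
After all merges, the sorted array is [9, 11, 18, 23, 24, 29].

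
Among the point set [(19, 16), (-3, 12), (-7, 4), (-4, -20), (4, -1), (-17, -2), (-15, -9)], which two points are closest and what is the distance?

Computing all pairwise distances among 7 points:

d((19, 16), (-3, 12)) = 22.3607
d((19, 16), (-7, 4)) = 28.6356
d((19, 16), (-4, -20)) = 42.72
d((19, 16), (4, -1)) = 22.6716
d((19, 16), (-17, -2)) = 40.2492
d((19, 16), (-15, -9)) = 42.2019
d((-3, 12), (-7, 4)) = 8.9443
d((-3, 12), (-4, -20)) = 32.0156
d((-3, 12), (4, -1)) = 14.7648
d((-3, 12), (-17, -2)) = 19.799
d((-3, 12), (-15, -9)) = 24.1868
d((-7, 4), (-4, -20)) = 24.1868
d((-7, 4), (4, -1)) = 12.083
d((-7, 4), (-17, -2)) = 11.6619
d((-7, 4), (-15, -9)) = 15.2643
d((-4, -20), (4, -1)) = 20.6155
d((-4, -20), (-17, -2)) = 22.2036
d((-4, -20), (-15, -9)) = 15.5563
d((4, -1), (-17, -2)) = 21.0238
d((4, -1), (-15, -9)) = 20.6155
d((-17, -2), (-15, -9)) = 7.2801 <-- minimum

Closest pair: (-17, -2) and (-15, -9) with distance 7.2801

The closest pair is (-17, -2) and (-15, -9) with Euclidean distance 7.2801. For 7 points, brute-force pairwise comparison is shown above. For large n, the divide-and-conquer algorithm (sort by x, recurse on halves, check the dividing strip) achieves O(n log n).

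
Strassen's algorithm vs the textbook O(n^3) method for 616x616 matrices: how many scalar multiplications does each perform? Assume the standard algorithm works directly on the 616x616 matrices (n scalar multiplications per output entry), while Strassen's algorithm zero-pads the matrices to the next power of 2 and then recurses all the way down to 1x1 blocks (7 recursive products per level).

Matrix multiplication for 616x616 matrices:

Strassen's algorithm requires power-of-2 dimensions. Pad 616x616 to 1024x1024 (next power of 2).

Standard algorithm: 616^3 = 233744896 multiplications
Strassen's algorithm: 7^(log2(1024)) = 7^10 = 282475249 multiplications
Difference: 233744896 - 282475249 = -48730353 (Strassen uses MORE here due to padding overhead — for small or just-over-power-of-2 n, padding can outweigh the per-level savings)

Standard: 233744896 multiplications (616^3). Strassen: 282475249 multiplications (7^10, after padding to 1024x1024). Strassen reduces 8 recursive multiplications to 7 at each level.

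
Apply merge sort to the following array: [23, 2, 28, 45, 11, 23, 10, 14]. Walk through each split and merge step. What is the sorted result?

Merge sort trace:

Split: [23, 2, 28, 45, 11, 23, 10, 14] -> [23, 2, 28, 45] and [11, 23, 10, 14]
  Split: [23, 2, 28, 45] -> [23, 2] and [28, 45]
    Split: [23, 2] -> [23] and [2]
    Merge: [23] + [2] -> [2, 23]
    Split: [28, 45] -> [28] and [45]
    Merge: [28] + [45] -> [28, 45]
  Merge: [2, 23] + [28, 45] -> [2, 23, 28, 45]
  Split: [11, 23, 10, 14] -> [11, 23] and [10, 14]
    Split: [11, 23] -> [11] and [23]
    Merge: [11] + [23] -> [11, 23]
    Split: [10, 14] -> [10] and [14]
    Merge: [10] + [14] -> [10, 14]
  Merge: [11, 23] + [10, 14] -> [10, 11, 14, 23]
Merge: [2, 23, 28, 45] + [10, 11, 14, 23] -> [2, 10, 11, 14, 23, 23, 28, 45]

Final sorted array: [2, 10, 11, 14, 23, 23, 28, 45]

The merge sort proceeds by recursively splitting the array and merging sorted halves.
After all merges, the sorted array is [2, 10, 11, 14, 23, 23, 28, 45].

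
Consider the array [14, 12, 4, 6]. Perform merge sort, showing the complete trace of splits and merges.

Merge sort trace:

Split: [14, 12, 4, 6] -> [14, 12] and [4, 6]
  Split: [14, 12] -> [14] and [12]
  Merge: [14] + [12] -> [12, 14]
  Split: [4, 6] -> [4] and [6]
  Merge: [4] + [6] -> [4, 6]
Merge: [12, 14] + [4, 6] -> [4, 6, 12, 14]

Final sorted array: [4, 6, 12, 14]

The merge sort proceeds by recursively splitting the array and merging sorted halves.
After all merges, the sorted array is [4, 6, 12, 14].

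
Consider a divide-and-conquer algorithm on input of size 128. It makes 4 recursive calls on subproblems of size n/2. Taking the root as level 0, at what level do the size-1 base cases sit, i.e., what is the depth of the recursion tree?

For divide and conquer with division factor 2:

Problem sizes at each level:
Level 0: 128
Level 1: 64
Level 2: 32
Level 3: 16
Level 4: 8
Level 5: 4
Level 6: 2
Level 7: 1

The root is level 0 and the size-1 base case is level 7 (the tree spans levels 0 through 7, i.e. 8 levels counting the root), so the depth is the number of divisions: log_2(128) = 7

The recursion tree depth is log_2(128) = 7. At each level, the problem size is divided by 2, so it takes 7 divisions to reduce to a base case of size 1. The algorithm makes 4 recursive calls at each level.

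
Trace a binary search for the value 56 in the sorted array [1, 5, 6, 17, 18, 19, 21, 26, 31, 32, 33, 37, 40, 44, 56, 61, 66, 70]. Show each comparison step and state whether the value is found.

Binary search for 56 in [1, 5, 6, 17, 18, 19, 21, 26, 31, 32, 33, 37, 40, 44, 56, 61, 66, 70]:

lo=0, hi=17, mid=8, arr[mid]=31 -> 31 < 56, search right half
lo=9, hi=17, mid=13, arr[mid]=44 -> 44 < 56, search right half
lo=14, hi=17, mid=15, arr[mid]=61 -> 61 > 56, search left half
lo=14, hi=14, mid=14, arr[mid]=56 -> Found target at index 14!

Binary search finds 56 at index 14 after 4 comparisons. The search repeatedly halves the search space by comparing with the middle element.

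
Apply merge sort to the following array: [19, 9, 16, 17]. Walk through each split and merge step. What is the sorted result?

Merge sort trace:

Split: [19, 9, 16, 17] -> [19, 9] and [16, 17]
  Split: [19, 9] -> [19] and [9]
  Merge: [19] + [9] -> [9, 19]
  Split: [16, 17] -> [16] and [17]
  Merge: [16] + [17] -> [16, 17]
Merge: [9, 19] + [16, 17] -> [9, 16, 17, 19]

Final sorted array: [9, 16, 17, 19]

The merge sort proceeds by recursively splitting the array and merging sorted halves.
After all merges, the sorted array is [9, 16, 17, 19].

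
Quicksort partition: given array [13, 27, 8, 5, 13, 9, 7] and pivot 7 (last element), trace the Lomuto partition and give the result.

Lomuto partition with pivot = 7:

Initial array: [13, 27, 8, 5, 13, 9, 7]

arr[0]=13 > 7: no swap
arr[1]=27 > 7: no swap
arr[2]=8 > 7: no swap
arr[3]=5 <= 7: swap with position 0, array becomes [5, 27, 8, 13, 13, 9, 7]
arr[4]=13 > 7: no swap
arr[5]=9 > 7: no swap

Place pivot at position 1: [5, 7, 8, 13, 13, 9, 27]
Pivot position: 1

After partitioning with pivot 7, the array becomes [5, 7, 8, 13, 13, 9, 27]. The pivot is placed at index 1. All elements to the left of the pivot are <= 7, and all elements to the right are > 7.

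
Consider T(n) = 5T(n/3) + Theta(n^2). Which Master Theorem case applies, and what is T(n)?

Master Theorem for T(n) = 5T(n/3) + O(n^2):

a = 5, b = 3, c = 2
log_b(a) = log_3(5) = 1.4650

Case 3: c = 2 > log_3(5) = 1.4650
T(n) = O(n^2) = O(n^2)

For T(n) = 5T(n/3) + O(n^2): log_3(5) = 1.4650. This is Case 3 of the Master Theorem (c > log_b(a), work dominated by root), giving O(n^2).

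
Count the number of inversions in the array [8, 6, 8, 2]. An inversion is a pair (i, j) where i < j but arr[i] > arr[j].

Finding inversions in [8, 6, 8, 2]:

(0, 1): arr[0]=8 > arr[1]=6
(0, 3): arr[0]=8 > arr[3]=2
(1, 3): arr[1]=6 > arr[3]=2
(2, 3): arr[2]=8 > arr[3]=2

Total inversions: 4

The array has 4 inversion(s): (0,1), (0,3), (1,3), (2,3). Each pair (i,j) satisfies i < j and arr[i] > arr[j].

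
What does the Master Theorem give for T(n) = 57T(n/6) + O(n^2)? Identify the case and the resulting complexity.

Master Theorem for T(n) = 57T(n/6) + O(n^2):

a = 57, b = 6, c = 2
log_b(a) = log_6(57) = 2.2565

Case 1: c = 2 < log_6(57) = 2.2565
T(n) = O(n^(log_6 57))

For T(n) = 57T(n/6) + O(n^2): log_6(57) = 2.2565. This is Case 1 of the Master Theorem (c < log_b(a), work dominated by leaves), giving O(n^(log_6 57)).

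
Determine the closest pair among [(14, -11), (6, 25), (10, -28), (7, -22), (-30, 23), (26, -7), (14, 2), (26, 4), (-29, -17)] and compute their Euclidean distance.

Computing all pairwise distances among 9 points:

d((14, -11), (6, 25)) = 36.8782
d((14, -11), (10, -28)) = 17.4642
d((14, -11), (7, -22)) = 13.0384
d((14, -11), (-30, 23)) = 55.6058
d((14, -11), (26, -7)) = 12.6491
d((14, -11), (14, 2)) = 13.0
d((14, -11), (26, 4)) = 19.2094
d((14, -11), (-29, -17)) = 43.4166
d((6, 25), (10, -28)) = 53.1507
d((6, 25), (7, -22)) = 47.0106
d((6, 25), (-30, 23)) = 36.0555
d((6, 25), (26, -7)) = 37.7359
d((6, 25), (14, 2)) = 24.3516
d((6, 25), (26, 4)) = 29.0
d((6, 25), (-29, -17)) = 54.6717
d((10, -28), (7, -22)) = 6.7082 <-- minimum
d((10, -28), (-30, 23)) = 64.8151
d((10, -28), (26, -7)) = 26.4008
d((10, -28), (14, 2)) = 30.2655
d((10, -28), (26, 4)) = 35.7771
d((10, -28), (-29, -17)) = 40.5216
d((7, -22), (-30, 23)) = 58.258
d((7, -22), (26, -7)) = 24.2074
d((7, -22), (14, 2)) = 25.0
d((7, -22), (26, 4)) = 32.2025
d((7, -22), (-29, -17)) = 36.3456
d((-30, 23), (26, -7)) = 63.5295
d((-30, 23), (14, 2)) = 48.7545
d((-30, 23), (26, 4)) = 59.1354
d((-30, 23), (-29, -17)) = 40.0125
d((26, -7), (14, 2)) = 15.0
d((26, -7), (26, 4)) = 11.0
d((26, -7), (-29, -17)) = 55.9017
d((14, 2), (26, 4)) = 12.1655
d((14, 2), (-29, -17)) = 47.0106
d((26, 4), (-29, -17)) = 58.8727

Closest pair: (10, -28) and (7, -22) with distance 6.7082

The closest pair is (10, -28) and (7, -22) with Euclidean distance 6.7082. For 9 points, brute-force pairwise comparison is shown above. For large n, the divide-and-conquer algorithm (sort by x, recurse on halves, check the dividing strip) achieves O(n log n).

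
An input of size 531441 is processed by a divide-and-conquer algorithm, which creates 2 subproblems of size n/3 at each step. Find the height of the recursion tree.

For divide and conquer with division factor 3:

Problem sizes at each level:
Level 0: 531441
Level 1: 177147
Level 2: 59049
Level 3: 19683
Level 4: 6561
Level 5: 2187
Level 6: 729
Level 7: 243
Level 8: 81
Level 9: 27
Level 10: 9
Level 11: 3
Level 12: 1

The root is level 0 and the size-1 base case is level 12 (the tree spans levels 0 through 12, i.e. 13 levels counting the root), so the depth is the number of divisions: log_3(531441) = 12

The recursion tree depth is log_3(531441) = 12. At each level, the problem size is divided by 3, so it takes 12 divisions to reduce to a base case of size 1. The algorithm makes 2 recursive calls at each level.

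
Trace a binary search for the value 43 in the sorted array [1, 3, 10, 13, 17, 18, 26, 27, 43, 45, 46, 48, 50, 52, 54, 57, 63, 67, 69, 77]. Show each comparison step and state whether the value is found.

Binary search for 43 in [1, 3, 10, 13, 17, 18, 26, 27, 43, 45, 46, 48, 50, 52, 54, 57, 63, 67, 69, 77]:

lo=0, hi=19, mid=9, arr[mid]=45 -> 45 > 43, search left half
lo=0, hi=8, mid=4, arr[mid]=17 -> 17 < 43, search right half
lo=5, hi=8, mid=6, arr[mid]=26 -> 26 < 43, search right half
lo=7, hi=8, mid=7, arr[mid]=27 -> 27 < 43, search right half
lo=8, hi=8, mid=8, arr[mid]=43 -> Found target at index 8!

Binary search finds 43 at index 8 after 5 comparisons. The search repeatedly halves the search space by comparing with the middle element.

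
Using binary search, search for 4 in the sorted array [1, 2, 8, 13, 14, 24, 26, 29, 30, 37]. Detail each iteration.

Binary search for 4 in [1, 2, 8, 13, 14, 24, 26, 29, 30, 37]:

lo=0, hi=9, mid=4, arr[mid]=14 -> 14 > 4, search left half
lo=0, hi=3, mid=1, arr[mid]=2 -> 2 < 4, search right half
lo=2, hi=3, mid=2, arr[mid]=8 -> 8 > 4, search left half
lo=2 > hi=1, target 4 not found

Binary search determines that 4 is not in the array after 3 comparisons. The search space was exhausted without finding the target.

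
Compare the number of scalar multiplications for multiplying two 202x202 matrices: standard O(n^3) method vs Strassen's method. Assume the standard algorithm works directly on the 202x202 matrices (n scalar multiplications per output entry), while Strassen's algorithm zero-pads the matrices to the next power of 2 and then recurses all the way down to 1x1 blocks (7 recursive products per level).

Matrix multiplication for 202x202 matrices:

Strassen's algorithm requires power-of-2 dimensions. Pad 202x202 to 256x256 (next power of 2).

Standard algorithm: 202^3 = 8242408 multiplications
Strassen's algorithm: 7^(log2(256)) = 7^8 = 5764801 multiplications
Savings: 8242408 - 5764801 = 2477607 multiplications

Standard: 8242408 multiplications (202^3). Strassen: 5764801 multiplications (7^8, after padding to 256x256). Strassen reduces 8 recursive multiplications to 7 at each level.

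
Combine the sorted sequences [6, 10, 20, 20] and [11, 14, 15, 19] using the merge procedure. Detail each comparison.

Merging process:

Compare 6 vs 11: take 6 from left. Merged: [6]
Compare 10 vs 11: take 10 from left. Merged: [6, 10]
Compare 20 vs 11: take 11 from right. Merged: [6, 10, 11]
Compare 20 vs 14: take 14 from right. Merged: [6, 10, 11, 14]
Compare 20 vs 15: take 15 from right. Merged: [6, 10, 11, 14, 15]
Compare 20 vs 19: take 19 from right. Merged: [6, 10, 11, 14, 15, 19]
Append remaining from left: [20, 20]. Merged: [6, 10, 11, 14, 15, 19, 20, 20]

Final merged array: [6, 10, 11, 14, 15, 19, 20, 20]
Total comparisons: 6

The merged array is [6, 10, 11, 14, 15, 19, 20, 20], requiring 6 comparisons. The merge step runs in O(n) time where n is the total number of elements.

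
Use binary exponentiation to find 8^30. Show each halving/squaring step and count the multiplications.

Computing 8^30 by squaring (build up from 8^1; each line after the first costs one multiplication):

8^1 = 8
8^2 = (8^1)^2 = 8^2 = 64
8^3 = 8 * 8^2 = 8 * 64 = 512
8^6 = (8^3)^2 = 512^2 = 262144
8^7 = 8 * 8^6 = 8 * 262144 = 2097152
8^14 = (8^7)^2 = 2097152^2 = 4398046511104
8^15 = 8 * 8^14 = 8 * 4398046511104 = 35184372088832
8^30 = (8^15)^2 = 35184372088832^2 = 1237940039285380274899124224

Result: 1237940039285380274899124224
Multiplications needed: 7 (7 lines after 8^1)

8^30 = 1237940039285380274899124224. Using exponentiation by squaring, this requires 7 multiplications. The key idea: if the exponent is even, square the half-power; if odd, multiply by the base once.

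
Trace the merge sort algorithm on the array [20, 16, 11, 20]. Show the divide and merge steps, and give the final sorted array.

Merge sort trace:

Split: [20, 16, 11, 20] -> [20, 16] and [11, 20]
  Split: [20, 16] -> [20] and [16]
  Merge: [20] + [16] -> [16, 20]
  Split: [11, 20] -> [11] and [20]
  Merge: [11] + [20] -> [11, 20]
Merge: [16, 20] + [11, 20] -> [11, 16, 20, 20]

Final sorted array: [11, 16, 20, 20]

The merge sort proceeds by recursively splitting the array and merging sorted halves.
After all merges, the sorted array is [11, 16, 20, 20].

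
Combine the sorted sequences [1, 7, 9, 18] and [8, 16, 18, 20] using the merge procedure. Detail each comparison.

Merging process:

Compare 1 vs 8: take 1 from left. Merged: [1]
Compare 7 vs 8: take 7 from left. Merged: [1, 7]
Compare 9 vs 8: take 8 from right. Merged: [1, 7, 8]
Compare 9 vs 16: take 9 from left. Merged: [1, 7, 8, 9]
Compare 18 vs 16: take 16 from right. Merged: [1, 7, 8, 9, 16]
Compare 18 vs 18: take 18 from left. Merged: [1, 7, 8, 9, 16, 18]
Append remaining from right: [18, 20]. Merged: [1, 7, 8, 9, 16, 18, 18, 20]

Final merged array: [1, 7, 8, 9, 16, 18, 18, 20]
Total comparisons: 6

The merged array is [1, 7, 8, 9, 16, 18, 18, 20], requiring 6 comparisons. The merge step runs in O(n) time where n is the total number of elements.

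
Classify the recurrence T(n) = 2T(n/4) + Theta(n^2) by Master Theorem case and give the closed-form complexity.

Master Theorem for T(n) = 2T(n/4) + O(n^2):

a = 2, b = 4, c = 2
log_b(a) = log_4(2) = 0.5000

Case 3: c = 2 > log_4(2) = 0.5000
T(n) = O(n^2) = O(n^2)

For T(n) = 2T(n/4) + O(n^2): log_4(2) = 0.5000. This is Case 3 of the Master Theorem (c > log_b(a), work dominated by root), giving O(n^2).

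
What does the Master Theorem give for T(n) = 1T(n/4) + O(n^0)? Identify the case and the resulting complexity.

Master Theorem for T(n) = 1T(n/4) + O(n^0):

a = 1, b = 4, c = 0
log_b(a) = log_4(1) = 0.0000

Case 2: c = 0 = log_4(1) = 0.0000
T(n) = O(n^0 log n) = O(log n)

For T(n) = 1T(n/4) + O(n^0): log_4(1) = 0.0000. This is Case 2 of the Master Theorem (c = log_b(a), equal work at all levels), giving O(log n).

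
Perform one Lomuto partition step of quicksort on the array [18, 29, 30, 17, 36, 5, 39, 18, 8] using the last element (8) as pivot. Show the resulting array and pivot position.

Lomuto partition with pivot = 8:

Initial array: [18, 29, 30, 17, 36, 5, 39, 18, 8]

arr[0]=18 > 8: no swap
arr[1]=29 > 8: no swap
arr[2]=30 > 8: no swap
arr[3]=17 > 8: no swap
arr[4]=36 > 8: no swap
arr[5]=5 <= 8: swap with position 0, array becomes [5, 29, 30, 17, 36, 18, 39, 18, 8]
arr[6]=39 > 8: no swap
arr[7]=18 > 8: no swap

Place pivot at position 1: [5, 8, 30, 17, 36, 18, 39, 18, 29]
Pivot position: 1

After partitioning with pivot 8, the array becomes [5, 8, 30, 17, 36, 18, 39, 18, 29]. The pivot is placed at index 1. All elements to the left of the pivot are <= 8, and all elements to the right are > 8.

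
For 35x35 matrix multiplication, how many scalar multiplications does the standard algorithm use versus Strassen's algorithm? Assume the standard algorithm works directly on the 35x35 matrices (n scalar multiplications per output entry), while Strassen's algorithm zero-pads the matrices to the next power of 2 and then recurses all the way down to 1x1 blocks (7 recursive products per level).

Matrix multiplication for 35x35 matrices:

Strassen's algorithm requires power-of-2 dimensions. Pad 35x35 to 64x64 (next power of 2).

Standard algorithm: 35^3 = 42875 multiplications
Strassen's algorithm: 7^(log2(64)) = 7^6 = 117649 multiplications
Difference: 42875 - 117649 = -74774 (Strassen uses MORE here due to padding overhead — for small or just-over-power-of-2 n, padding can outweigh the per-level savings)

Standard: 42875 multiplications (35^3). Strassen: 117649 multiplications (7^6, after padding to 64x64). Strassen reduces 8 recursive multiplications to 7 at each level.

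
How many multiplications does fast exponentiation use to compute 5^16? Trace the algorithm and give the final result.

Computing 5^16 by squaring (build up from 5^1; each line after the first costs one multiplication):

5^1 = 5
5^2 = (5^1)^2 = 5^2 = 25
5^4 = (5^2)^2 = 25^2 = 625
5^8 = (5^4)^2 = 625^2 = 390625
5^16 = (5^8)^2 = 390625^2 = 152587890625

Result: 152587890625
Multiplications needed: 4 (4 lines after 5^1)

5^16 = 152587890625. Using exponentiation by squaring, this requires 4 multiplications. The key idea: if the exponent is even, square the half-power; if odd, multiply by the base once.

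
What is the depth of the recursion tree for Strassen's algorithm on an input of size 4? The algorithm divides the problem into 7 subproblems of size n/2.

For divide and conquer with division factor 2:

Problem sizes at each level:
Level 0: 4
Level 1: 2
Level 2: 1

The root is level 0 and the size-1 base case is level 2 (the tree spans levels 0 through 2, i.e. 3 levels counting the root), so the depth is the number of divisions: log_2(4) = 2

The recursion tree depth is log_2(4) = 2. At each level, the problem size is divided by 2, so it takes 2 divisions to reduce to a base case of size 1. The algorithm makes 7 recursive calls at each level.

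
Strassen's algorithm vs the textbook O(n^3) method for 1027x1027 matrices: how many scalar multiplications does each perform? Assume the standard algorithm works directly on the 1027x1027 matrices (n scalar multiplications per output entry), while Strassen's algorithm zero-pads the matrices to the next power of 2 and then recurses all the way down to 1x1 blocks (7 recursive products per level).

Matrix multiplication for 1027x1027 matrices:

Strassen's algorithm requires power-of-2 dimensions. Pad 1027x1027 to 2048x2048 (next power of 2).

Standard algorithm: 1027^3 = 1083206683 multiplications
Strassen's algorithm: 7^(log2(2048)) = 7^11 = 1977326743 multiplications
Difference: 1083206683 - 1977326743 = -894120060 (Strassen uses MORE here due to padding overhead — for small or just-over-power-of-2 n, padding can outweigh the per-level savings)

Standard: 1083206683 multiplications (1027^3). Strassen: 1977326743 multiplications (7^11, after padding to 2048x2048). Strassen reduces 8 recursive multiplications to 7 at each level.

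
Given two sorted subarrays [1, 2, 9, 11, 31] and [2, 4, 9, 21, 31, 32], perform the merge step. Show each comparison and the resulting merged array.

Merging process:

Compare 1 vs 2: take 1 from left. Merged: [1]
Compare 2 vs 2: take 2 from left. Merged: [1, 2]
Compare 9 vs 2: take 2 from right. Merged: [1, 2, 2]
Compare 9 vs 4: take 4 from right. Merged: [1, 2, 2, 4]
Compare 9 vs 9: take 9 from left. Merged: [1, 2, 2, 4, 9]
Compare 11 vs 9: take 9 from right. Merged: [1, 2, 2, 4, 9, 9]
Compare 11 vs 21: take 11 from left. Merged: [1, 2, 2, 4, 9, 9, 11]
Compare 31 vs 21: take 21 from right. Merged: [1, 2, 2, 4, 9, 9, 11, 21]
Compare 31 vs 31: take 31 from left. Merged: [1, 2, 2, 4, 9, 9, 11, 21, 31]
Append remaining from right: [31, 32]. Merged: [1, 2, 2, 4, 9, 9, 11, 21, 31, 31, 32]

Final merged array: [1, 2, 2, 4, 9, 9, 11, 21, 31, 31, 32]
Total comparisons: 9

The merged array is [1, 2, 2, 4, 9, 9, 11, 21, 31, 31, 32], requiring 9 comparisons. The merge step runs in O(n) time where n is the total number of elements.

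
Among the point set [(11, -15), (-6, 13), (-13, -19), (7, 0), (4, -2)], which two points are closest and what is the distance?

Computing all pairwise distances among 5 points:

d((11, -15), (-6, 13)) = 32.7567
d((11, -15), (-13, -19)) = 24.3311
d((11, -15), (7, 0)) = 15.5242
d((11, -15), (4, -2)) = 14.7648
d((-6, 13), (-13, -19)) = 32.7567
d((-6, 13), (7, 0)) = 18.3848
d((-6, 13), (4, -2)) = 18.0278
d((-13, -19), (7, 0)) = 27.5862
d((-13, -19), (4, -2)) = 24.0416
d((7, 0), (4, -2)) = 3.6056 <-- minimum

Closest pair: (7, 0) and (4, -2) with distance 3.6056

The closest pair is (7, 0) and (4, -2) with Euclidean distance 3.6056. For 5 points, brute-force pairwise comparison is shown above. For large n, the divide-and-conquer algorithm (sort by x, recurse on halves, check the dividing strip) achieves O(n log n).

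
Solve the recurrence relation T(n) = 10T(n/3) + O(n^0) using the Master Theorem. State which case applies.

Master Theorem for T(n) = 10T(n/3) + O(n^0):

a = 10, b = 3, c = 0
log_b(a) = log_3(10) = 2.0959

Case 1: c = 0 < log_3(10) = 2.0959
T(n) = O(n^(log_3 10))

For T(n) = 10T(n/3) + O(n^0): log_3(10) = 2.0959. This is Case 1 of the Master Theorem (c < log_b(a), work dominated by leaves), giving O(n^(log_3 10)).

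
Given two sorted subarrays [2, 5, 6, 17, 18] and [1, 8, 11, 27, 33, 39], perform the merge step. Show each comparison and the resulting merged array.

Merging process:

Compare 2 vs 1: take 1 from right. Merged: [1]
Compare 2 vs 8: take 2 from left. Merged: [1, 2]
Compare 5 vs 8: take 5 from left. Merged: [1, 2, 5]
Compare 6 vs 8: take 6 from left. Merged: [1, 2, 5, 6]
Compare 17 vs 8: take 8 from right. Merged: [1, 2, 5, 6, 8]
Compare 17 vs 11: take 11 from right. Merged: [1, 2, 5, 6, 8, 11]
Compare 17 vs 27: take 17 from left. Merged: [1, 2, 5, 6, 8, 11, 17]
Compare 18 vs 27: take 18 from left. Merged: [1, 2, 5, 6, 8, 11, 17, 18]
Append remaining from right: [27, 33, 39]. Merged: [1, 2, 5, 6, 8, 11, 17, 18, 27, 33, 39]

Final merged array: [1, 2, 5, 6, 8, 11, 17, 18, 27, 33, 39]
Total comparisons: 8

The merged array is [1, 2, 5, 6, 8, 11, 17, 18, 27, 33, 39], requiring 8 comparisons. The merge step runs in O(n) time where n is the total number of elements.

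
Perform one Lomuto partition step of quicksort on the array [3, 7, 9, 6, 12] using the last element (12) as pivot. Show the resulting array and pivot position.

Lomuto partition with pivot = 12:

Initial array: [3, 7, 9, 6, 12]

arr[0]=3 <= 12: swap with position 0, array becomes [3, 7, 9, 6, 12]
arr[1]=7 <= 12: swap with position 1, array becomes [3, 7, 9, 6, 12]
arr[2]=9 <= 12: swap with position 2, array becomes [3, 7, 9, 6, 12]
arr[3]=6 <= 12: swap with position 3, array becomes [3, 7, 9, 6, 12]

Place pivot at position 4: [3, 7, 9, 6, 12]
Pivot position: 4

After partitioning with pivot 12, the array becomes [3, 7, 9, 6, 12]. The pivot is placed at index 4. All elements to the left of the pivot are <= 12, and all elements to the right are > 12.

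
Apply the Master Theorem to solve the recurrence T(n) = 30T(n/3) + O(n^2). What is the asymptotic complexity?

Master Theorem for T(n) = 30T(n/3) + O(n^2):

a = 30, b = 3, c = 2
log_b(a) = log_3(30) = 3.0959

Case 1: c = 2 < log_3(30) = 3.0959
T(n) = O(n^(log_3 30))

For T(n) = 30T(n/3) + O(n^2): log_3(30) = 3.0959. This is Case 1 of the Master Theorem (c < log_b(a), work dominated by leaves), giving O(n^(log_3 30)).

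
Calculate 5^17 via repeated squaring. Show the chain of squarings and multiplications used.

Computing 5^17 by squaring (build up from 5^1; each line after the first costs one multiplication):

5^1 = 5
5^2 = (5^1)^2 = 5^2 = 25
5^4 = (5^2)^2 = 25^2 = 625
5^8 = (5^4)^2 = 625^2 = 390625
5^16 = (5^8)^2 = 390625^2 = 152587890625
5^17 = 5 * 5^16 = 5 * 152587890625 = 762939453125

Result: 762939453125
Multiplications needed: 5 (5 lines after 5^1)

5^17 = 762939453125. Using exponentiation by squaring, this requires 5 multiplications. The key idea: if the exponent is even, square the half-power; if odd, multiply by the base once.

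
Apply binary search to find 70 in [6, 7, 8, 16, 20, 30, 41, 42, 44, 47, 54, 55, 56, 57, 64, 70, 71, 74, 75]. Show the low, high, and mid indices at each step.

Binary search for 70 in [6, 7, 8, 16, 20, 30, 41, 42, 44, 47, 54, 55, 56, 57, 64, 70, 71, 74, 75]:

lo=0, hi=18, mid=9, arr[mid]=47 -> 47 < 70, search right half
lo=10, hi=18, mid=14, arr[mid]=64 -> 64 < 70, search right half
lo=15, hi=18, mid=16, arr[mid]=71 -> 71 > 70, search left half
lo=15, hi=15, mid=15, arr[mid]=70 -> Found target at index 15!

Binary search finds 70 at index 15 after 4 comparisons. The search repeatedly halves the search space by comparing with the middle element.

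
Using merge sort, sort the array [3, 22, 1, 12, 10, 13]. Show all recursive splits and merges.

Merge sort trace:

Split: [3, 22, 1, 12, 10, 13] -> [3, 22, 1] and [12, 10, 13]
  Split: [3, 22, 1] -> [3] and [22, 1]
    Split: [22, 1] -> [22] and [1]
    Merge: [22] + [1] -> [1, 22]
  Merge: [3] + [1, 22] -> [1, 3, 22]
  Split: [12, 10, 13] -> [12] and [10, 13]
    Split: [10, 13] -> [10] and [13]
    Merge: [10] + [13] -> [10, 13]
  Merge: [12] + [10, 13] -> [10, 12, 13]
Merge: [1, 3, 22] + [10, 12, 13] -> [1, 3, 10, 12, 13, 22]

Final sorted array: [1, 3, 10, 12, 13, 22]

The merge sort proceeds by recursively splitting the array and merging sorted halves.
After all merges, the sorted array is [1, 3, 10, 12, 13, 22].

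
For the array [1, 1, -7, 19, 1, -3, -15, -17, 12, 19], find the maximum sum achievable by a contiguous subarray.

Using Kadane's algorithm on [1, 1, -7, 19, 1, -3, -15, -17, 12, 19]:

Scanning through the array:
Position 1 (value 1): max_ending_here = 2, max_so_far = 2
Position 2 (value -7): max_ending_here = -5, max_so_far = 2
Position 3 (value 19): max_ending_here = 19, max_so_far = 19
Position 4 (value 1): max_ending_here = 20, max_so_far = 20
Position 5 (value -3): max_ending_here = 17, max_so_far = 20
Position 6 (value -15): max_ending_here = 2, max_so_far = 20
Position 7 (value -17): max_ending_here = -15, max_so_far = 20
Position 8 (value 12): max_ending_here = 12, max_so_far = 20
Position 9 (value 19): max_ending_here = 31, max_so_far = 31

Maximum subarray: [12, 19]
Maximum sum: 31

The maximum subarray is [12, 19] with sum 31. This subarray runs from index 8 to index 9.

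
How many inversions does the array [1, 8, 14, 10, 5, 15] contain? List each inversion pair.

Finding inversions in [1, 8, 14, 10, 5, 15]:

(1, 4): arr[1]=8 > arr[4]=5
(2, 3): arr[2]=14 > arr[3]=10
(2, 4): arr[2]=14 > arr[4]=5
(3, 4): arr[3]=10 > arr[4]=5

Total inversions: 4

The array has 4 inversion(s): (1,4), (2,3), (2,4), (3,4). Each pair (i,j) satisfies i < j and arr[i] > arr[j].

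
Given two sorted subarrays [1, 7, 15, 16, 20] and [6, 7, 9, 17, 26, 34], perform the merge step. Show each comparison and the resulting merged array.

Merging process:

Compare 1 vs 6: take 1 from left. Merged: [1]
Compare 7 vs 6: take 6 from right. Merged: [1, 6]
Compare 7 vs 7: take 7 from left. Merged: [1, 6, 7]
Compare 15 vs 7: take 7 from right. Merged: [1, 6, 7, 7]
Compare 15 vs 9: take 9 from right. Merged: [1, 6, 7, 7, 9]
Compare 15 vs 17: take 15 from left. Merged: [1, 6, 7, 7, 9, 15]
Compare 16 vs 17: take 16 from left. Merged: [1, 6, 7, 7, 9, 15, 16]
Compare 20 vs 17: take 17 from right. Merged: [1, 6, 7, 7, 9, 15, 16, 17]
Compare 20 vs 26: take 20 from left. Merged: [1, 6, 7, 7, 9, 15, 16, 17, 20]
Append remaining from right: [26, 34]. Merged: [1, 6, 7, 7, 9, 15, 16, 17, 20, 26, 34]

Final merged array: [1, 6, 7, 7, 9, 15, 16, 17, 20, 26, 34]
Total comparisons: 9

The merged array is [1, 6, 7, 7, 9, 15, 16, 17, 20, 26, 34], requiring 9 comparisons. The merge step runs in O(n) time where n is the total number of elements.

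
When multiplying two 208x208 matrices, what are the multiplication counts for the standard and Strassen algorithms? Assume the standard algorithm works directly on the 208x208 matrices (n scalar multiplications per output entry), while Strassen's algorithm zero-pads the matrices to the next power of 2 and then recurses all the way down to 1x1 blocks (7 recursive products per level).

Matrix multiplication for 208x208 matrices:

Strassen's algorithm requires power-of-2 dimensions. Pad 208x208 to 256x256 (next power of 2).

Standard algorithm: 208^3 = 8998912 multiplications
Strassen's algorithm: 7^(log2(256)) = 7^8 = 5764801 multiplications
Savings: 8998912 - 5764801 = 3234111 multiplications

Standard: 8998912 multiplications (208^3). Strassen: 5764801 multiplications (7^8, after padding to 256x256). Strassen reduces 8 recursive multiplications to 7 at each level.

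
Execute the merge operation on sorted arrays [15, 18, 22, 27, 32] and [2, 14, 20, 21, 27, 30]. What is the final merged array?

Merging process:

Compare 15 vs 2: take 2 from right. Merged: [2]
Compare 15 vs 14: take 14 from right. Merged: [2, 14]
Compare 15 vs 20: take 15 from left. Merged: [2, 14, 15]
Compare 18 vs 20: take 18 from left. Merged: [2, 14, 15, 18]
Compare 22 vs 20: take 20 from right. Merged: [2, 14, 15, 18, 20]
Compare 22 vs 21: take 21 from right. Merged: [2, 14, 15, 18, 20, 21]
Compare 22 vs 27: take 22 from left. Merged: [2, 14, 15, 18, 20, 21, 22]
Compare 27 vs 27: take 27 from left. Merged: [2, 14, 15, 18, 20, 21, 22, 27]
Compare 32 vs 27: take 27 from right. Merged: [2, 14, 15, 18, 20, 21, 22, 27, 27]
Compare 32 vs 30: take 30 from right. Merged: [2, 14, 15, 18, 20, 21, 22, 27, 27, 30]
Append remaining from left: [32]. Merged: [2, 14, 15, 18, 20, 21, 22, 27, 27, 30, 32]

Final merged array: [2, 14, 15, 18, 20, 21, 22, 27, 27, 30, 32]
Total comparisons: 10

The merged array is [2, 14, 15, 18, 20, 21, 22, 27, 27, 30, 32], requiring 10 comparisons. The merge step runs in O(n) time where n is the total number of elements.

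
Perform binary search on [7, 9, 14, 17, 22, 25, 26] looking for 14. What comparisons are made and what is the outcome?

Binary search for 14 in [7, 9, 14, 17, 22, 25, 26]:

lo=0, hi=6, mid=3, arr[mid]=17 -> 17 > 14, search left half
lo=0, hi=2, mid=1, arr[mid]=9 -> 9 < 14, search right half
lo=2, hi=2, mid=2, arr[mid]=14 -> Found target at index 2!

Binary search finds 14 at index 2 after 3 comparisons. The search repeatedly halves the search space by comparing with the middle element.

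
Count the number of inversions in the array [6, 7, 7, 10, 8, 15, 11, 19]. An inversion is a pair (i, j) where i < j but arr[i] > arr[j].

Finding inversions in [6, 7, 7, 10, 8, 15, 11, 19]:

(3, 4): arr[3]=10 > arr[4]=8
(5, 6): arr[5]=15 > arr[6]=11

Total inversions: 2

The array has 2 inversion(s): (3,4), (5,6). Each pair (i,j) satisfies i < j and arr[i] > arr[j].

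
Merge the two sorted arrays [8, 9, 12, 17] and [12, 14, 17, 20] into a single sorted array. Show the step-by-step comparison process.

Merging process:

Compare 8 vs 12: take 8 from left. Merged: [8]
Compare 9 vs 12: take 9 from left. Merged: [8, 9]
Compare 12 vs 12: take 12 from left. Merged: [8, 9, 12]
Compare 17 vs 12: take 12 from right. Merged: [8, 9, 12, 12]
Compare 17 vs 14: take 14 from right. Merged: [8, 9, 12, 12, 14]
Compare 17 vs 17: take 17 from left. Merged: [8, 9, 12, 12, 14, 17]
Append remaining from right: [17, 20]. Merged: [8, 9, 12, 12, 14, 17, 17, 20]

Final merged array: [8, 9, 12, 12, 14, 17, 17, 20]
Total comparisons: 6

The merged array is [8, 9, 12, 12, 14, 17, 17, 20], requiring 6 comparisons. The merge step runs in O(n) time where n is the total number of elements.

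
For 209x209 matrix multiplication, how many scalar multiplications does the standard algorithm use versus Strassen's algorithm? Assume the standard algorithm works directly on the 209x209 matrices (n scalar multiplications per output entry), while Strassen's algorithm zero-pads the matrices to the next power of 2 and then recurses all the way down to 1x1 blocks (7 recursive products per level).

Matrix multiplication for 209x209 matrices:

Strassen's algorithm requires power-of-2 dimensions. Pad 209x209 to 256x256 (next power of 2).

Standard algorithm: 209^3 = 9129329 multiplications
Strassen's algorithm: 7^(log2(256)) = 7^8 = 5764801 multiplications
Savings: 9129329 - 5764801 = 3364528 multiplications

Standard: 9129329 multiplications (209^3). Strassen: 5764801 multiplications (7^8, after padding to 256x256). Strassen reduces 8 recursive multiplications to 7 at each level.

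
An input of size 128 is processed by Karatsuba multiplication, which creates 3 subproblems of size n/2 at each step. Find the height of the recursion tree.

For divide and conquer with division factor 2:

Problem sizes at each level:
Level 0: 128
Level 1: 64
Level 2: 32
Level 3: 16
Level 4: 8
Level 5: 4
Level 6: 2
Level 7: 1

The root is level 0 and the size-1 base case is level 7 (the tree spans levels 0 through 7, i.e. 8 levels counting the root), so the depth is the number of divisions: log_2(128) = 7

The recursion tree depth is log_2(128) = 7. At each level, the problem size is divided by 2, so it takes 7 divisions to reduce to a base case of size 1. The algorithm makes 3 recursive calls at each level.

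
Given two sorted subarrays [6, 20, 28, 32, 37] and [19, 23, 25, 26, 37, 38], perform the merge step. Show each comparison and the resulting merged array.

Merging process:

Compare 6 vs 19: take 6 from left. Merged: [6]
Compare 20 vs 19: take 19 from right. Merged: [6, 19]
Compare 20 vs 23: take 20 from left. Merged: [6, 19, 20]
Compare 28 vs 23: take 23 from right. Merged: [6, 19, 20, 23]
Compare 28 vs 25: take 25 from right. Merged: [6, 19, 20, 23, 25]
Compare 28 vs 26: take 26 from right. Merged: [6, 19, 20, 23, 25, 26]
Compare 28 vs 37: take 28 from left. Merged: [6, 19, 20, 23, 25, 26, 28]
Compare 32 vs 37: take 32 from left. Merged: [6, 19, 20, 23, 25, 26, 28, 32]
Compare 37 vs 37: take 37 from left. Merged: [6, 19, 20, 23, 25, 26, 28, 32, 37]
Append remaining from right: [37, 38]. Merged: [6, 19, 20, 23, 25, 26, 28, 32, 37, 37, 38]

Final merged array: [6, 19, 20, 23, 25, 26, 28, 32, 37, 37, 38]
Total comparisons: 9

The merged array is [6, 19, 20, 23, 25, 26, 28, 32, 37, 37, 38], requiring 9 comparisons. The merge step runs in O(n) time where n is the total number of elements.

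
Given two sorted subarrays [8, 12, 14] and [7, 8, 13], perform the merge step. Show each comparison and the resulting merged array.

Merging process:

Compare 8 vs 7: take 7 from right. Merged: [7]
Compare 8 vs 8: take 8 from left. Merged: [7, 8]
Compare 12 vs 8: take 8 from right. Merged: [7, 8, 8]
Compare 12 vs 13: take 12 from left. Merged: [7, 8, 8, 12]
Compare 14 vs 13: take 13 from right. Merged: [7, 8, 8, 12, 13]
Append remaining from left: [14]. Merged: [7, 8, 8, 12, 13, 14]

Final merged array: [7, 8, 8, 12, 13, 14]
Total comparisons: 5

The merged array is [7, 8, 8, 12, 13, 14], requiring 5 comparisons. The merge step runs in O(n) time where n is the total number of elements.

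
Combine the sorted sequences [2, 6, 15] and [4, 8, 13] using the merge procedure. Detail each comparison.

Merging process:

Compare 2 vs 4: take 2 from left. Merged: [2]
Compare 6 vs 4: take 4 from right. Merged: [2, 4]
Compare 6 vs 8: take 6 from left. Merged: [2, 4, 6]
Compare 15 vs 8: take 8 from right. Merged: [2, 4, 6, 8]
Compare 15 vs 13: take 13 from right. Merged: [2, 4, 6, 8, 13]
Append remaining from left: [15]. Merged: [2, 4, 6, 8, 13, 15]

Final merged array: [2, 4, 6, 8, 13, 15]
Total comparisons: 5

The merged array is [2, 4, 6, 8, 13, 15], requiring 5 comparisons. The merge step runs in O(n) time where n is the total number of elements.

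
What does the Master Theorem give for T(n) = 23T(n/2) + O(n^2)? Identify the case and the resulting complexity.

Master Theorem for T(n) = 23T(n/2) + O(n^2):

a = 23, b = 2, c = 2
log_b(a) = log_2(23) = 4.5236

Case 1: c = 2 < log_2(23) = 4.5236
T(n) = O(n^(log_2 23))

For T(n) = 23T(n/2) + O(n^2): log_2(23) = 4.5236. This is Case 1 of the Master Theorem (c < log_b(a), work dominated by leaves), giving O(n^(log_2 23)).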